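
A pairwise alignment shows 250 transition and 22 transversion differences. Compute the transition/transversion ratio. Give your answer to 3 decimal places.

R = 250/22 = 11.363636… ≈ 11.364 (to 3 d.p.).

11.364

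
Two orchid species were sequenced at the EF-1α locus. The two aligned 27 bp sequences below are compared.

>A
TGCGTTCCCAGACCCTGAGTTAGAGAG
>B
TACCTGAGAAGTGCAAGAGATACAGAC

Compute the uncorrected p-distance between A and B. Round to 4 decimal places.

0.4815

The sequences differ at 13 of 27 positions.
p = 13/27 = 0.481481… ≈ 0.4815 (to 4 d.p.).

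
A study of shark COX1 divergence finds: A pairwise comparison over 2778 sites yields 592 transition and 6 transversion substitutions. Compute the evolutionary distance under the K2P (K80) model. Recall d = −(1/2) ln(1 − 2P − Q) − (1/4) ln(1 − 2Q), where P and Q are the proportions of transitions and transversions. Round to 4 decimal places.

0.2807

P = 592/2778 ≈ 0.213103 and Q = 6/2778 ≈ 0.00216.
Under the Kimura two-parameter model, d = −½ ln(1 − 2P − Q) − ¼ ln(1 − 2Q).
1 − 2P − Q = 0.571634, giving −½ ln(0.571634) = 0.279628.
1 − 2Q = 0.99568, giving −¼ ln(0.99568) = 0.001082.
d = 0.279628 + 0.001082 = 0.280710.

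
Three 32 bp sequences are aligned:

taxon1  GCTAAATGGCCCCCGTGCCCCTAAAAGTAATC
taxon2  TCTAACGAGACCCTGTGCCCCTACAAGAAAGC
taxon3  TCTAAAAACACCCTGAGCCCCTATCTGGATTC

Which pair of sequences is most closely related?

taxon1–taxon2: 9/32 differ, p = 0.281, d = 0.353.
taxon1–taxon3: 12/32 differ, p = 0.375, d = 0.520.
taxon2–taxon3: 10/32 differ, p = 0.313, d = 0.404.
The smallest distance is between taxon1 and taxon2.

taxon1 and taxon2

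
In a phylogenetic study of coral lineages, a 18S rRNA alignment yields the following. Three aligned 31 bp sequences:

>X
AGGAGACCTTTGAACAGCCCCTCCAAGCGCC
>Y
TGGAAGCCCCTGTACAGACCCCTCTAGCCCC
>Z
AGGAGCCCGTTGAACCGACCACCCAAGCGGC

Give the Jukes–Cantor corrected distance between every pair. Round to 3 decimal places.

d(X,Y) = 0.481, d(X,Z) = 0.269, d(Y,Z) = 0.544

X–Y: 11/31 sites differ → p ≈ 0.354839, d = −0.75 ln(1 − 0.473119) = 0.480585 ≈ 0.481.
X–Z: 7/31 sites differ → p ≈ 0.225806, d = −0.75 ln(1 − 0.301075) = 0.268659 ≈ 0.269.
Y–Z: 12/31 sites differ → p ≈ 0.387097, d = −0.75 ln(1 − 0.516129) = 0.544453 ≈ 0.544.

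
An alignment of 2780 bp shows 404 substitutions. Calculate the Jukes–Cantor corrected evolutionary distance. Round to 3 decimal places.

p = 404/2780 ≈ 0.145324.
d = −(3/4) ln(1 − 4p/3) = −0.75 ln(1 − 0.193765) = −0.75 ln(0.806235)
  = −0.75 × (-0.215380) = 0.161535 substitutions/site.

0.162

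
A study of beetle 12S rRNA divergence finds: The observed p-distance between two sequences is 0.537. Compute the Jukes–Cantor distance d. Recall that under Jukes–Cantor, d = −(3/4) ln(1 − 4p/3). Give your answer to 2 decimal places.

d = −(3/4) ln(1 − 4p/3) = −0.75 ln(1 − 0.716) = −0.75 ln(0.284)
  = −0.75 × (-1.258781) = 0.944086 substitutions/site.

0.94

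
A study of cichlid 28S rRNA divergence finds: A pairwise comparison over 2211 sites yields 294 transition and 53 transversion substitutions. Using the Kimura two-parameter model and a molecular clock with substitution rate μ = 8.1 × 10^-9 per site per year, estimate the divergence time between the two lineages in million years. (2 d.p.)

P = 294/2211 ≈ 0.132972 and Q = 53/2211 ≈ 0.023971.
Under the Kimura two-parameter model, d = −½ ln(1 − 2P − Q) − ¼ ln(1 − 2Q).
1 − 2P − Q = 0.710085, giving −½ ln(0.710085) = 0.171185.
1 − 2Q = 0.952058, giving −¼ ln(0.952058) = 0.012282.
d = 0.171185 + 0.012282 = 0.183467.
Under a molecular clock d = 2μt, so t = d/(2μ) = 0.183467 / (2 × 8.1 × 10^-9) = 11.33 million years.

11.33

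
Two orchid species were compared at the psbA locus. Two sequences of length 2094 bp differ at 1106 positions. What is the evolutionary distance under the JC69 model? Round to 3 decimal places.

p = 1106/2094 ≈ 0.528176.
d = −(3/4) ln(1 − 4p/3) = −0.75 ln(1 − 0.704235) = −0.75 ln(0.295765)
  = −0.75 × (-1.218190) = 0.913643 substitutions/site.

0.914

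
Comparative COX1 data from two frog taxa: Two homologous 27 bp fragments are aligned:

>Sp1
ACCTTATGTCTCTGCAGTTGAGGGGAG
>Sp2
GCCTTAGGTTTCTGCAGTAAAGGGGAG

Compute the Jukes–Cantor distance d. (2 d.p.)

0.21

The sequences differ at 5 of 27 sites (1, 7, 10, 19, 20), so p = 5/27 ≈ 0.185185.
d = −(3/4) ln(1 − 4p/3) = −0.75 ln(1 − 0.246913) = −0.75 ln(0.753087)
  = −0.75 × (-0.283575) = 0.212681 substitutions/site.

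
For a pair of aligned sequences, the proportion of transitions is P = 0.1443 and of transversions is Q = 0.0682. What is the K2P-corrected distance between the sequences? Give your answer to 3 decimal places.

0.257

Under the Kimura two-parameter model, d = −½ ln(1 − 2P − Q) − ¼ ln(1 − 2Q).
1 − 2P − Q = 0.6432, giving −½ ln(0.6432) = 0.220650.
1 − 2Q = 0.8636, giving −¼ ln(0.8636) = 0.036661.
d = 0.220650 + 0.036661 = 0.257311.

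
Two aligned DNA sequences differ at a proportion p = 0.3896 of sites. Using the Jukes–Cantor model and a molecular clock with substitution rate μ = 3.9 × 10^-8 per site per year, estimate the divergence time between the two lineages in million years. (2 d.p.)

7.05

d = −(3/4) ln(1 − 4p/3) = −0.75 ln(1 − 0.519467) = −0.75 ln(0.480533)
  = −0.75 × (-0.732859) = 0.549644 substitutions/site.
Under a molecular clock d = 2μt, so t = d/(2μ) = 0.549644 / (2 × 3.9 × 10^-8) = 7.05 million years.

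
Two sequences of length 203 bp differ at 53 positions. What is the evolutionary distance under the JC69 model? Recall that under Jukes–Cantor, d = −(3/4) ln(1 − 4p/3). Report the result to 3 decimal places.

0.321

p = 53/203 ≈ 0.261084.
d = −(3/4) ln(1 − 4p/3) = −0.75 ln(1 − 0.348112) = −0.75 ln(0.651888)
  = −0.75 × (-0.427883) = 0.320912 substitutions/site.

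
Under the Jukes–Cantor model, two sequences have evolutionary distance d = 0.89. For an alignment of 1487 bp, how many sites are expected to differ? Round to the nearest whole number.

775

Invert JC69: p = (3/4)(1 − e^(−4d/3)) = 0.75 × (1 − e^(-1.186667)) = 0.75 × (1 − 0.305237) = 0.521072.
Expected differing sites = pL ≈ 0.521072 × 1487 = 774.834064 ≈ 775.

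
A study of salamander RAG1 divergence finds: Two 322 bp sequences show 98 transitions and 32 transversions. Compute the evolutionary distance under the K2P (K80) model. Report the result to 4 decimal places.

P = 98/322 ≈ 0.304348 and Q = 32/322 ≈ 0.099379.
Under the Kimura two-parameter model, d = −½ ln(1 − 2P − Q) − ¼ ln(1 − 2Q).
1 − 2P − Q = 0.291925, giving −½ ln(0.291925) = 0.615629.
1 − 2Q = 0.801242, giving −¼ ln(0.801242) = 0.055398.
d = 0.615629 + 0.055398 = 0.671027.

0.6710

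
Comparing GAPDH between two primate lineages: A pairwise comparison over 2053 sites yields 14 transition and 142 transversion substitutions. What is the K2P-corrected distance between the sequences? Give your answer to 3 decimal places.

P = 14/2053 ≈ 0.006819 and Q = 142/2053 ≈ 0.069167.
Under the Kimura two-parameter model, d = −½ ln(1 − 2P − Q) − ¼ ln(1 − 2Q).
1 − 2P − Q = 0.917195, giving −½ ln(0.917195) = 0.043218.
1 − 2Q = 0.861666, giving −¼ ln(0.861666) = 0.037222.
d = 0.043218 + 0.037222 = 0.080440.

0.080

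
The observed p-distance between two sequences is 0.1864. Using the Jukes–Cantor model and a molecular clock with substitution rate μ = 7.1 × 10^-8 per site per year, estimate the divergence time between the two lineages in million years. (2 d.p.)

d = −(3/4) ln(1 − 4p/3) = −0.75 ln(1 − 0.248533) = −0.75 ln(0.751467)
  = −0.75 × (-0.285728) = 0.214296 substitutions/site.
Under a molecular clock d = 2μt, so t = d/(2μ) = 0.214296 / (2 × 7.1 × 10^-8) = 1.51 million years.

1.51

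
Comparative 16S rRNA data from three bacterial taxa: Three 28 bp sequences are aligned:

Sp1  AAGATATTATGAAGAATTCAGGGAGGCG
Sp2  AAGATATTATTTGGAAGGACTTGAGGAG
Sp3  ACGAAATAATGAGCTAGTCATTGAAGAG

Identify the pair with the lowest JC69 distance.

Sp1–Sp2: 10/28 differ, p = 0.357, d = 0.485.
Sp1–Sp3: 11/28 differ, p = 0.393, d = 0.556.
Sp2–Sp3: 11/28 differ, p = 0.393, d = 0.556.
The smallest distance is between Sp1 and Sp2.

Sp1 and Sp2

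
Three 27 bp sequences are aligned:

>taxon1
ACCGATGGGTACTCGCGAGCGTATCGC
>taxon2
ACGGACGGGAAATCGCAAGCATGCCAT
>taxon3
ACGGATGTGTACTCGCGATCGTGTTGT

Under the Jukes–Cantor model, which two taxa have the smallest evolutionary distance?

taxon1–taxon2: 10/27 differ, p = 0.370, d = 0.511.
taxon1–taxon3: 6/27 differ, p = 0.222, d = 0.264.
taxon2–taxon3: 10/27 differ, p = 0.370, d = 0.511.
The smallest distance is between taxon1 and taxon3.

taxon1 and taxon3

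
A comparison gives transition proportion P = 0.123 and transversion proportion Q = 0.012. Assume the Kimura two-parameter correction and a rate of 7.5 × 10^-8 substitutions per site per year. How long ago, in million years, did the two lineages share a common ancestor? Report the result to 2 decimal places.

1.04

Under the Kimura two-parameter model, d = −½ ln(1 − 2P − Q) − ¼ ln(1 − 2Q).
1 − 2P − Q = 0.742, giving −½ ln(0.742) = 0.149203.
1 − 2Q = 0.976, giving −¼ ln(0.976) = 0.006073.
d = 0.149203 + 0.006073 = 0.155276.
Under a molecular clock d = 2μt, so t = d/(2μ) = 0.155276 / (2 × 7.5 × 10^-8) = 1.04 million years.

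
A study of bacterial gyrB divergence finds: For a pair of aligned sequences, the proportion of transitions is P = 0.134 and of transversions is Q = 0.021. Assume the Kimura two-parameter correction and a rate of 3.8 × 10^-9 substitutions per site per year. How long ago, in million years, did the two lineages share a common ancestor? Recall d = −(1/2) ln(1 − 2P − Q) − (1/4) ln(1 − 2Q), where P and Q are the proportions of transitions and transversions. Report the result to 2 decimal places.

Under the Kimura two-parameter model, d = −½ ln(1 − 2P − Q) − ¼ ln(1 − 2Q).
1 − 2P − Q = 0.711, giving −½ ln(0.711) = 0.170541.
1 − 2Q = 0.958, giving −¼ ln(0.958) = 0.010727.
d = 0.170541 + 0.010727 = 0.181268.
Under a molecular clock d = 2μt, so t = d/(2μ) = 0.181268 / (2 × 3.8 × 10^-9) = 23.85 million years.

23.85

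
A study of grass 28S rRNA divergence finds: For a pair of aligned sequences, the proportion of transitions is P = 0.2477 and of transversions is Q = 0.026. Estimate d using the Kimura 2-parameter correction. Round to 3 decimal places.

Under the Kimura two-parameter model, d = −½ ln(1 − 2P − Q) − ¼ ln(1 − 2Q).
1 − 2P − Q = 0.4786, giving −½ ln(0.4786) = 0.368445.
1 − 2Q = 0.948, giving −¼ ln(0.948) = 0.013350.
d = 0.368445 + 0.013350 = 0.381795.

0.382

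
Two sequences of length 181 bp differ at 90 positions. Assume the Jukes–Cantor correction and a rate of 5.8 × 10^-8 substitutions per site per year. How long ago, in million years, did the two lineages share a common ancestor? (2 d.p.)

p = 90/181 ≈ 0.497238.
d = −(3/4) ln(1 − 4p/3) = −0.75 ln(1 − 0.662984) = −0.75 ln(0.337016)
  = −0.75 × (-1.087625) = 0.815719 substitutions/site.
Under a molecular clock d = 2μt, so t = d/(2μ) = 0.815719 / (2 × 5.8 × 10^-8) = 7.03 million years.

7.03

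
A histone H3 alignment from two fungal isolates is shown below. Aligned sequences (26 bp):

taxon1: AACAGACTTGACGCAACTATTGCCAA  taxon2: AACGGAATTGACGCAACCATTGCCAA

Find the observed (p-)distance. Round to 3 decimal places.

0.115

The sequences differ at 3 of 26 positions (sites 4, 7, 18).
p = 3/26 = 0.115384… ≈ 0.115 (to 3 d.p.).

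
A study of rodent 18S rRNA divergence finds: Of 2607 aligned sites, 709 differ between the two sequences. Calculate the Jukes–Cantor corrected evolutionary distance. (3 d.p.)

p = 709/2607 ≈ 0.27196.
d = −(3/4) ln(1 − 4p/3) = −0.75 ln(1 − 0.362613) = −0.75 ln(0.637387)
  = −0.75 × (-0.450378) = 0.337784 substitutions/site.

0.338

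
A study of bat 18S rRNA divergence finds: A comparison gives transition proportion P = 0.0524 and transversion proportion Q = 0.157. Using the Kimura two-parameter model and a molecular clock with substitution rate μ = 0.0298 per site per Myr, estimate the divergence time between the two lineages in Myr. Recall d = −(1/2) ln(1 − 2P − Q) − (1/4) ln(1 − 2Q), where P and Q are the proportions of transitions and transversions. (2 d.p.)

4.13

Under the Kimura two-parameter model, d = −½ ln(1 − 2P − Q) − ¼ ln(1 − 2Q).
1 − 2P − Q = 0.7382, giving −½ ln(0.7382) = 0.151770.
1 − 2Q = 0.686, giving −¼ ln(0.686) = 0.094219.
d = 0.151770 + 0.094219 = 0.245989.
Under a molecular clock d = 2μt, so t = d/(2μ) = 0.245989 / (2 × 0.0298) = 4.13 Myr.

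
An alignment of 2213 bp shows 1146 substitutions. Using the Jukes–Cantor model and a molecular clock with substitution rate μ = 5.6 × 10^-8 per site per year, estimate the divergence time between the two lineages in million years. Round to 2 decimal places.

7.85

p = 1146/2213 ≈ 0.517849.
d = −(3/4) ln(1 − 4p/3) = −0.75 ln(1 − 0.690465) = −0.75 ln(0.309535)
  = −0.75 × (-1.172684) = 0.879513 substitutions/site.
Under a molecular clock d = 2μt, so t = d/(2μ) = 0.879513 / (2 × 5.6 × 10^-8) = 7.85 million years.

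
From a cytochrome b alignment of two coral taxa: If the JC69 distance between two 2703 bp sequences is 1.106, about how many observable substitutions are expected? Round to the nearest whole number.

1563

Invert JC69: p = (3/4)(1 − e^(−4d/3)) = 0.75 × (1 − e^(-1.474667)) = 0.75 × (1 − 0.228855) = 0.578359.
Expected differing sites = pL ≈ 0.578359 × 2703 = 1563.304377 ≈ 1563.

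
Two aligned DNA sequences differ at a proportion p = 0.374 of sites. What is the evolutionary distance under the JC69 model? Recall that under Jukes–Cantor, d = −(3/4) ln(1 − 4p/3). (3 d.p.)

d = −(3/4) ln(1 − 4p/3) = −0.75 ln(1 − 0.498667) = −0.75 ln(0.501333)
  = −0.75 × (-0.690485) = 0.517864 substitutions/site.

0.518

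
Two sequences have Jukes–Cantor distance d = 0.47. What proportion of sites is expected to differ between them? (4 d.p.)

0.3492

p = (3/4)(1 − e^(−4d/3)) = 0.75 × (1 − e^(-0.626667)) = 0.75 × (1 − 0.534370) = 0.349223.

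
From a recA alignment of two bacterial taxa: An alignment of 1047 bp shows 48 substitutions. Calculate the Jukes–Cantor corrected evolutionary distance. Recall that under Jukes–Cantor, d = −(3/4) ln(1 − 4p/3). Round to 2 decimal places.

p = 48/1047 ≈ 0.045845.
d = −(3/4) ln(1 − 4p/3) = −0.75 ln(1 − 0.061127) = −0.75 ln(0.938873)
  = −0.75 × (-0.063075) = 0.047306 substitutions/site.

0.05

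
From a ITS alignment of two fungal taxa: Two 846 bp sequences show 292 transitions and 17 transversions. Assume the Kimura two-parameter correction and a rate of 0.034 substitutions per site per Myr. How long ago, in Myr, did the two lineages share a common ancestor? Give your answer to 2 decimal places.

9.26

P = 292/846 ≈ 0.345154 and Q = 17/846 ≈ 0.020095.
Under the Kimura two-parameter model, d = −½ ln(1 − 2P − Q) − ¼ ln(1 − 2Q).
1 − 2P − Q = 0.289597, giving −½ ln(0.289597) = 0.619632.
1 − 2Q = 0.95981, giving −¼ ln(0.95981) = 0.010255.
d = 0.619632 + 0.010255 = 0.629887.
Under a molecular clock d = 2μt, so t = d/(2μ) = 0.629887 / (2 × 0.034) = 9.26 Myr.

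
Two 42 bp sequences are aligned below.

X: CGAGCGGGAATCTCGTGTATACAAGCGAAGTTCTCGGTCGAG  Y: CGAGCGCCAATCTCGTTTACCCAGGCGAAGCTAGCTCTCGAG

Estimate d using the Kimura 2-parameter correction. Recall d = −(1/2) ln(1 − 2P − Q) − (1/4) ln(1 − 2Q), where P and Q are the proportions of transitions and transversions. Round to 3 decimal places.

0.323

Of 42 sites, 3 differences are transitions and 8 are transversions, so P = 3/42 ≈ 0.071429 and Q = 8/42 ≈ 0.190476.
Under the Kimura two-parameter model, d = −½ ln(1 − 2P − Q) − ¼ ln(1 − 2Q).
1 − 2P − Q = 0.666666, giving −½ ln(0.666666) = 0.202733.
1 − 2Q = 0.619048, giving −¼ ln(0.619048) = 0.119893.
d = 0.202733 + 0.119893 = 0.322626.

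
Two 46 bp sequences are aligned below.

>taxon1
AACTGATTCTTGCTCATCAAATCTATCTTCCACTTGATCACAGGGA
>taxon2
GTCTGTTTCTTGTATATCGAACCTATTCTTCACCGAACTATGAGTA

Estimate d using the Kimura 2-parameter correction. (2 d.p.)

Of 46 sites, 15 differences are transitions and 5 are transversions, so P = 15/46 ≈ 0.326087 and Q = 5/46 ≈ 0.108696.
Under the Kimura two-parameter model, d = −½ ln(1 − 2P − Q) − ¼ ln(1 − 2Q).
1 − 2P − Q = 0.23913, giving −½ ln(0.23913) = 0.715374.
1 − 2Q = 0.782608, giving −¼ ln(0.782608) = 0.061281.
d = 0.715374 + 0.061281 = 0.776655.

0.78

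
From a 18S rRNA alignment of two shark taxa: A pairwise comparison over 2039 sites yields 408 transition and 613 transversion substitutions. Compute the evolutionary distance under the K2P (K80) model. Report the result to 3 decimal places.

P = 408/2039 ≈ 0.200098 and Q = 613/2039 ≈ 0.300638.
Under the Kimura two-parameter model, d = −½ ln(1 − 2P − Q) − ¼ ln(1 − 2Q).
1 − 2P − Q = 0.299166, giving −½ ln(0.299166) = 0.603378.
1 − 2Q = 0.398724, giving −¼ ln(0.398724) = 0.229871.
d = 0.603378 + 0.229871 = 0.833249.

0.833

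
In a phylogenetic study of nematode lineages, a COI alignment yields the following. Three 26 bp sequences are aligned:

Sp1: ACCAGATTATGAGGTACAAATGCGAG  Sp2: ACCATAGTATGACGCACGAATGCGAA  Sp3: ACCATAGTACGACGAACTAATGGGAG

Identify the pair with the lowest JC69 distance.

Sp2 and Sp3

Sp1–Sp2: 6/26 differ, p = 0.231, d = 0.276.
Sp1–Sp3: 7/26 differ, p = 0.269, d = 0.334.
Sp2–Sp3: 5/26 differ, p = 0.192, d = 0.222.
The smallest distance is between Sp2 and Sp3.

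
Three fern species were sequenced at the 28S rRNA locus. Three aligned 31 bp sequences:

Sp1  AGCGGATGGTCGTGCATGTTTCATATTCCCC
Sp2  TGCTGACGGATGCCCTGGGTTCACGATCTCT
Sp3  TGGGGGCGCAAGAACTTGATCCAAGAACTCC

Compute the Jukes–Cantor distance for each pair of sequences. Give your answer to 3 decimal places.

d(Sp1,Sp2) = 0.777, d(Sp1,Sp3) = 0.985, d(Sp2,Sp3) = 0.614

Sp1–Sp2: 15/31 sites differ → p ≈ 0.483871, d = −0.75 ln(1 − 0.645161) = 0.777068 ≈ 0.777.
Sp1–Sp3: 17/31 sites differ → p ≈ 0.548387, d = −0.75 ln(1 − 0.731183) = 0.985293 ≈ 0.985.
Sp2–Sp3: 13/31 sites differ → p ≈ 0.419355, d = −0.75 ln(1 − 0.55914) = 0.614271 ≈ 0.614.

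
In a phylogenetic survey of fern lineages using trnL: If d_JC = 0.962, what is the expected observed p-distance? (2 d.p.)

0.54

p = (3/4)(1 − e^(−4d/3)) = 0.75 × (1 − e^(-1.282667)) = 0.75 × (1 − 0.277297) = 0.542027.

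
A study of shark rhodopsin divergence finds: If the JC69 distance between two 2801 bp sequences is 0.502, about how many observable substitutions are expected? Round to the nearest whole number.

Invert JC69: p = (3/4)(1 − e^(−4d/3)) = 0.75 × (1 − e^(-0.669333)) = 0.75 × (1 − 0.512050) = 0.365963.
Expected differing sites = pL ≈ 0.365963 × 2801 = 1025.062363 ≈ 1025.

1025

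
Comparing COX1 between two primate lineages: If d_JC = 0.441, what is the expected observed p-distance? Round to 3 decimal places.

p = (3/4)(1 − e^(−4d/3)) = 0.75 × (1 − e^(-0.588)) = 0.75 × (1 − 0.555437) = 0.333422.

0.333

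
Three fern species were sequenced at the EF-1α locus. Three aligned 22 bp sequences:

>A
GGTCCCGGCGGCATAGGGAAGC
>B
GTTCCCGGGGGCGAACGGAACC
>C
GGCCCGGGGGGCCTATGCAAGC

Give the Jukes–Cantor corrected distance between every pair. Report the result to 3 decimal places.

d(A,B) = 0.339, d(A,C) = 0.339, d(B,C) = 0.497

A–B: 6/22 sites differ → p ≈ 0.272727, d = −0.75 ln(1 − 0.363636) = 0.338988 ≈ 0.339.
A–C: 6/22 sites differ → p ≈ 0.272727, d = −0.75 ln(1 − 0.363636) = 0.338988 ≈ 0.339.
B–C: 8/22 sites differ → p ≈ 0.363636, d = −0.75 ln(1 − 0.484848) = 0.497470 ≈ 0.497.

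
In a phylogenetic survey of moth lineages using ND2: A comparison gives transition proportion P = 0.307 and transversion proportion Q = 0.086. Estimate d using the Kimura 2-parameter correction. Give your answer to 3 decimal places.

0.649

Under the Kimura two-parameter model, d = −½ ln(1 − 2P − Q) − ¼ ln(1 − 2Q).
1 − 2P − Q = 0.3, giving −½ ln(0.3) = 0.601986.
1 − 2Q = 0.828, giving −¼ ln(0.828) = 0.047186.
d = 0.601986 + 0.047186 = 0.649172.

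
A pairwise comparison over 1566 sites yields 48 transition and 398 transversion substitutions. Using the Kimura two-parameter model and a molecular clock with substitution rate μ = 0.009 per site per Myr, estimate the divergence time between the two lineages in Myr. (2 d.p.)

P = 48/1566 ≈ 0.030651 and Q = 398/1566 ≈ 0.254151.
Under the Kimura two-parameter model, d = −½ ln(1 − 2P − Q) − ¼ ln(1 − 2Q).
1 − 2P − Q = 0.684547, giving −½ ln(0.684547) = 0.189499.
1 − 2Q = 0.491698, giving −¼ ln(0.491698) = 0.177473.
d = 0.189499 + 0.177473 = 0.366972.
Under a molecular clock d = 2μt, so t = d/(2μ) = 0.366972 / (2 × 0.009) = 20.39 Myr.

20.39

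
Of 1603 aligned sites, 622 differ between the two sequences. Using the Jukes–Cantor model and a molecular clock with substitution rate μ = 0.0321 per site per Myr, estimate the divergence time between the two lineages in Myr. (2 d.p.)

p = 622/1603 ≈ 0.388022.
d = −(3/4) ln(1 − 4p/3) = −0.75 ln(1 − 0.517363) = −0.75 ln(0.482637)
  = −0.75 × (-0.728490) = 0.546368 substitutions/site.
Under a molecular clock d = 2μt, so t = d/(2μ) = 0.546368 / (2 × 0.0321) = 8.51 Myr.

8.51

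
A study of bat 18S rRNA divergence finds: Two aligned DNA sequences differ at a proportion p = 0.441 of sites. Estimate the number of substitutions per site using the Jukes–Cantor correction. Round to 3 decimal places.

0.665

d = −(3/4) ln(1 − 4p/3) = −0.75 ln(1 − 0.588) = −0.75 ln(0.412)
  = −0.75 × (-0.886732) = 0.665049 substitutions/site.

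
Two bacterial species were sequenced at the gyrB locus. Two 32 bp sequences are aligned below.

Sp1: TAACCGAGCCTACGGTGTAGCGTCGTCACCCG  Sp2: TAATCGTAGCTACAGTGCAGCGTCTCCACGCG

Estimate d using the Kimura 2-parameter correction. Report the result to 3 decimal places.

Of 32 sites, 5 differences are transitions and 4 are transversions, so P = 5/32 = 0.15625 and Q = 4/32 = 0.125.
Under the Kimura two-parameter model, d = −½ ln(1 − 2P − Q) − ¼ ln(1 − 2Q).
1 − 2P − Q = 0.5625, giving −½ ln(0.5625) = 0.287682.
1 − 2Q = 0.75, giving −¼ ln(0.75) = 0.071921.
d = 0.287682 + 0.071921 = 0.359603.

0.360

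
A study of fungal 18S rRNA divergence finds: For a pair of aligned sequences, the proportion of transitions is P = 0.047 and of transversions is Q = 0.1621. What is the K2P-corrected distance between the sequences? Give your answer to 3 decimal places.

Under the Kimura two-parameter model, d = −½ ln(1 − 2P − Q) − ¼ ln(1 − 2Q).
1 − 2P − Q = 0.7439, giving −½ ln(0.7439) = 0.147924.
1 − 2Q = 0.6758, giving −¼ ln(0.6758) = 0.097965.
d = 0.147924 + 0.097965 = 0.245889.

0.246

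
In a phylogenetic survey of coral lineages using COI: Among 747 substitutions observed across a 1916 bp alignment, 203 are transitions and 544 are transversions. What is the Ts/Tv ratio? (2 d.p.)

R = 203/544 = 0.373161… ≈ 0.37 (to 2 d.p.).

0.37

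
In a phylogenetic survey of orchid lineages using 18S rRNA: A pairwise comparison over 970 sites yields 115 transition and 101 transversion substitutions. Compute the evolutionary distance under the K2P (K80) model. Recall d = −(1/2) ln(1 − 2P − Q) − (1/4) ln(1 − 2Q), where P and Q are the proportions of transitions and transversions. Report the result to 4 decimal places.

0.2671

P = 115/970 ≈ 0.118557 and Q = 101/970 ≈ 0.104124.
Under the Kimura two-parameter model, d = −½ ln(1 − 2P − Q) − ¼ ln(1 − 2Q).
1 − 2P − Q = 0.658762, giving −½ ln(0.658762) = 0.208696.
1 − 2Q = 0.791752, giving −¼ ln(0.791752) = 0.058377.
d = 0.208696 + 0.058377 = 0.267073.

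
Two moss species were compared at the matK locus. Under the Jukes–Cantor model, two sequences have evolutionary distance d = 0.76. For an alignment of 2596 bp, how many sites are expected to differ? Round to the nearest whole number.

Invert JC69: p = (3/4)(1 − e^(−4d/3)) = 0.75 × (1 − e^(-1.013333)) = 0.75 × (1 − 0.363007) = 0.477745.
Expected differing sites = pL ≈ 0.477745 × 2596 = 1240.22602 ≈ 1240.

1240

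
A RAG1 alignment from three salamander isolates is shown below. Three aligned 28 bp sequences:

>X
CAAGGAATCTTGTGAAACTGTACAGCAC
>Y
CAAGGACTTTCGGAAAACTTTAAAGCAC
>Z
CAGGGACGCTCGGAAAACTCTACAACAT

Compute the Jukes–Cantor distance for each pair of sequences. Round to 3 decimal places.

X–Y: 7/28 sites differ → p = 0.25, d = −0.75 ln(1 − 0.333333) = 0.304098 ≈ 0.304.
X–Z: 9/28 sites differ → p ≈ 0.321429, d = −0.75 ln(1 − 0.428572) = 0.419713 ≈ 0.420.
Y–Z: 7/28 sites differ → p = 0.25, d = −0.75 ln(1 − 0.333333) = 0.304098 ≈ 0.304.

d(X,Y) = 0.304, d(X,Z) = 0.420, d(Y,Z) = 0.304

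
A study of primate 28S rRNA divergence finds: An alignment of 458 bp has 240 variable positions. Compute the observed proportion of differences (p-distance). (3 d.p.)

0.524

p = 240/458 = 0.524017… ≈ 0.524 (to 3 d.p.).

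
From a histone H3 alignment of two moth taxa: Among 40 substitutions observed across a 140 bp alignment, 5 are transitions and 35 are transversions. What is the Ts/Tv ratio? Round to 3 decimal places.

R = 5/35 = 0.142857… ≈ 0.143 (to 3 d.p.).

0.143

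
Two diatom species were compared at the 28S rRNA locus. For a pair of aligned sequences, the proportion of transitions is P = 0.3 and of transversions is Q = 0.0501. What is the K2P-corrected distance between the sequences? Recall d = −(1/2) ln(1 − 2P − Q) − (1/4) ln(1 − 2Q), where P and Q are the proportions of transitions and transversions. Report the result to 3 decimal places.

0.551

Under the Kimura two-parameter model, d = −½ ln(1 − 2P − Q) − ¼ ln(1 − 2Q).
1 − 2P − Q = 0.3499, giving −½ ln(0.3499) = 0.525054.
1 − 2Q = 0.8998, giving −¼ ln(0.8998) = 0.026396.
d = 0.525054 + 0.026396 = 0.551450.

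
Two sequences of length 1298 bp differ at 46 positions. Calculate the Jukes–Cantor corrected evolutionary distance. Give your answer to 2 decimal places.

0.04

p = 46/1298 ≈ 0.035439.
d = −(3/4) ln(1 − 4p/3) = −0.75 ln(1 − 0.047252) = −0.75 ln(0.952748)
  = −0.75 × (-0.048405) = 0.036304 substitutions/site.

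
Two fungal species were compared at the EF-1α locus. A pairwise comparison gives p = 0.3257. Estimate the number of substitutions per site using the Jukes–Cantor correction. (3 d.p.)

d = −(3/4) ln(1 − 4p/3) = −0.75 ln(1 − 0.434267) = −0.75 ln(0.565733)
  = −0.75 × (-0.569633) = 0.427225 substitutions/site.

0.427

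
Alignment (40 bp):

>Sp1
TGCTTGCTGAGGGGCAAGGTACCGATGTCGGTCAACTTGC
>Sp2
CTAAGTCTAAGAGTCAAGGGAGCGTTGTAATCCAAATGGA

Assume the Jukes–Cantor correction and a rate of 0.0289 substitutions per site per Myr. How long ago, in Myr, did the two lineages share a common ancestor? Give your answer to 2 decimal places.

The sequences differ at 19 of 40 sites, so p = 19/40 = 0.475.
d = −(3/4) ln(1 − 4p/3) = −0.75 ln(1 − 0.633333) = −0.75 ln(0.366667)
  = −0.75 × (-1.003301) = 0.752476 substitutions/site.
Under a molecular clock d = 2μt, so t = d/(2μ) = 0.752476 / (2 × 0.0289) = 13.02 Myr.

13.02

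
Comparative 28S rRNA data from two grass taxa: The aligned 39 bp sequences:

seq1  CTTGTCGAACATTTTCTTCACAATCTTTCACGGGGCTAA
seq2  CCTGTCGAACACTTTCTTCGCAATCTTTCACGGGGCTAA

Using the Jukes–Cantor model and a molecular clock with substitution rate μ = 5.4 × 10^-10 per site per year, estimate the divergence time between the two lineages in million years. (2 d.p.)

The sequences differ at 3 of 39 sites (2, 12, 20), so p = 3/39 ≈ 0.076923.
d = −(3/4) ln(1 − 4p/3) = −0.75 ln(1 − 0.102564) = −0.75 ln(0.897436)
  = −0.75 × (-0.108213) = 0.081160 substitutions/site.
Under a molecular clock d = 2μt, so t = d/(2μ) = 0.081160 / (2 × 5.4 × 10^-10) = 75.15 million years.

75.15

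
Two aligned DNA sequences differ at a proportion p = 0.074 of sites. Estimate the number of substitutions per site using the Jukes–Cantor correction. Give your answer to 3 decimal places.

0.078

d = −(3/4) ln(1 − 4p/3) = −0.75 ln(1 − 0.098667) = −0.75 ln(0.901333)
  = −0.75 × (-0.103881) = 0.077911 substitutions/site.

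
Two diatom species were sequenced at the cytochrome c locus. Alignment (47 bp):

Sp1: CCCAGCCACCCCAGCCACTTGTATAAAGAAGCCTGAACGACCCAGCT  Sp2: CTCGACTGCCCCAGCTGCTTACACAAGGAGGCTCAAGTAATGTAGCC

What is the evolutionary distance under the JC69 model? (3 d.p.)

0.734

The sequences differ at 22 of 47 sites, so p = 22/47 ≈ 0.468085.
d = −(3/4) ln(1 − 4p/3) = −0.75 ln(1 − 0.624113) = −0.75 ln(0.375887)
  = −0.75 × (-0.978467) = 0.733850 substitutions/site.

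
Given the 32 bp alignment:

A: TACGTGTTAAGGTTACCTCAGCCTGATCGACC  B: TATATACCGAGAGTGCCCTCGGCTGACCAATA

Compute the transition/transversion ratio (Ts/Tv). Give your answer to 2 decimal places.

Transitions are A↔G and C↔T; transversions are all other mismatches.
Transitions: 13. Transversions: 4.
R = 13/4 = 3.25.

3.25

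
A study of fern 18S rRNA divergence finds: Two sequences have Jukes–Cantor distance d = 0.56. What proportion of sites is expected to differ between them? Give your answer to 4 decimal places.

p = (3/4)(1 − e^(−4d/3)) = 0.75 × (1 − e^(-0.746667)) = 0.75 × (1 − 0.473944) = 0.394542.

0.3945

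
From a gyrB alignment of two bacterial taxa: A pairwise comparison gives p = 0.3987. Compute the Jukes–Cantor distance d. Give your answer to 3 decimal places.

d = −(3/4) ln(1 − 4p/3) = −0.75 ln(1 − 0.5316) = −0.75 ln(0.4684)
  = −0.75 × (-0.758433) = 0.568825 substitutions/site.

0.569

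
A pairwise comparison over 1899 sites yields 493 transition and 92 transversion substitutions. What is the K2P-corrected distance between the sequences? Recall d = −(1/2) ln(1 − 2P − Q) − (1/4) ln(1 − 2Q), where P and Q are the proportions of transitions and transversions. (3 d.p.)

0.445

P = 493/1899 ≈ 0.25961 and Q = 92/1899 ≈ 0.048447.
Under the Kimura two-parameter model, d = −½ ln(1 − 2P − Q) − ¼ ln(1 − 2Q).
1 − 2P − Q = 0.432333, giving −½ ln(0.432333) = 0.419280.
1 − 2Q = 0.903106, giving −¼ ln(0.903106) = 0.025479.
d = 0.419280 + 0.025479 = 0.444759.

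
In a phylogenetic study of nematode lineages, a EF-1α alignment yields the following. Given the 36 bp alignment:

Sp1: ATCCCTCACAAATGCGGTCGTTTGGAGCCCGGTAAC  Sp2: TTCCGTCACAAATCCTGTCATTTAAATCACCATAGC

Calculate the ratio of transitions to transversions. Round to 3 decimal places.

0.714

Transitions are A↔G and C↔T; transversions are all other mismatches.
Transitions: 5. Transversions: 7.
R = 5/7 = 0.714285… ≈ 0.714 (to 3 d.p.).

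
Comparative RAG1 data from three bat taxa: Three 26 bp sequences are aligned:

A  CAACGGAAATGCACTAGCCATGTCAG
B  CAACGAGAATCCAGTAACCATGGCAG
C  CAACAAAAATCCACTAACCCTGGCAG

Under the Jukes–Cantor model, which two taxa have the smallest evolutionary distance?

B and C

A–B: 6/26 differ, p = 0.231, d = 0.276.
A–C: 6/26 differ, p = 0.231, d = 0.276.
B–C: 4/26 differ, p = 0.154, d = 0.172.
The smallest distance is between B and C.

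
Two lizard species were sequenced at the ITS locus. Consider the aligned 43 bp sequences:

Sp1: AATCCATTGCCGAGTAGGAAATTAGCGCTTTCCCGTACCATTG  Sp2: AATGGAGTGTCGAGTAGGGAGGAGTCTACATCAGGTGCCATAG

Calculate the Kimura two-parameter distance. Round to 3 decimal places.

Of 43 sites, 6 differences are transitions and 12 are transversions, so P = 6/43 ≈ 0.139535 and Q = 12/43 ≈ 0.27907.
Under the Kimura two-parameter model, d = −½ ln(1 − 2P − Q) − ¼ ln(1 − 2Q).
1 − 2P − Q = 0.44186, giving −½ ln(0.44186) = 0.408381.
1 − 2Q = 0.44186, giving −¼ ln(0.44186) = 0.204191.
d = 0.408381 + 0.204191 = 0.612572.

0.613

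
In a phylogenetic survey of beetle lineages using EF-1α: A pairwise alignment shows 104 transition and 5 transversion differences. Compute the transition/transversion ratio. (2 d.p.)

20.80

R = 104/5 = 20.80.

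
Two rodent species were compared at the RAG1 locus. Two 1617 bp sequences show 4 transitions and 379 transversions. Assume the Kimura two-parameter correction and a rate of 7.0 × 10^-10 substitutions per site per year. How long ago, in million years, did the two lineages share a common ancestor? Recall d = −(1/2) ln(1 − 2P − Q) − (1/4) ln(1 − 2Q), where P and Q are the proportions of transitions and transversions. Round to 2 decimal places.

P = 4/1617 ≈ 0.002474 and Q = 379/1617 ≈ 0.234385.
Under the Kimura two-parameter model, d = −½ ln(1 − 2P − Q) − ¼ ln(1 − 2Q).
1 − 2P − Q = 0.760667, giving −½ ln(0.760667) = 0.136780.
1 − 2Q = 0.53123, giving −¼ ln(0.53123) = 0.158140.
d = 0.136780 + 0.158140 = 0.294920.
Under a molecular clock d = 2μt, so t = d/(2μ) = 0.294920 / (2 × 7.0 × 10^-10) = 210.66 million years.

210.66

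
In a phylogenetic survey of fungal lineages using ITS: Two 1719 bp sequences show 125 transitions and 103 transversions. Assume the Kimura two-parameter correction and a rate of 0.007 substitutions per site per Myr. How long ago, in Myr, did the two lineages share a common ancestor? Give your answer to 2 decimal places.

P = 125/1719 ≈ 0.072717 and Q = 103/1719 ≈ 0.059919.
Under the Kimura two-parameter model, d = −½ ln(1 − 2P − Q) − ¼ ln(1 − 2Q).
1 − 2P − Q = 0.794647, giving −½ ln(0.794647) = 0.114929.
1 − 2Q = 0.880162, giving −¼ ln(0.880162) = 0.031912.
d = 0.114929 + 0.031912 = 0.146841.
Under a molecular clock d = 2μt, so t = d/(2μ) = 0.146841 / (2 × 0.007) = 10.49 Myr.

10.49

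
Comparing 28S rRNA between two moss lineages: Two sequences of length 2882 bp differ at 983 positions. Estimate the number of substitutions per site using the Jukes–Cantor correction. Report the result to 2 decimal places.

0.45

p = 983/2882 ≈ 0.341083.
d = −(3/4) ln(1 − 4p/3) = −0.75 ln(1 − 0.454777) = −0.75 ln(0.545223)
  = −0.75 × (-0.606560) = 0.454920 substitutions/site.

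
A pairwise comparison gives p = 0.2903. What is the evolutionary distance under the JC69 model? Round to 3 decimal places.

0.367

d = −(3/4) ln(1 − 4p/3) = −0.75 ln(1 − 0.387067) = −0.75 ln(0.612933)
  = −0.75 × (-0.489500) = 0.367125 substitutions/site.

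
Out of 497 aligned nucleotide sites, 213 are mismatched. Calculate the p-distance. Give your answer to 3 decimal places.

0.429

p = 213/497 = 0.428571… ≈ 0.429 (to 3 d.p.).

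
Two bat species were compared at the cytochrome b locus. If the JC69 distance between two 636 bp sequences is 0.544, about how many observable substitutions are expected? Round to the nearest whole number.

Invert JC69: p = (3/4)(1 − e^(−4d/3)) = 0.75 × (1 − e^(-0.725333)) = 0.75 × (1 − 0.484163) = 0.386878.
Expected differing sites = pL ≈ 0.386878 × 636 = 246.054408 ≈ 246.

246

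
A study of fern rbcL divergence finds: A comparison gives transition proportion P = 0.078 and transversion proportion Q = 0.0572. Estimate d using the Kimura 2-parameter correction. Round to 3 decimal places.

Under the Kimura two-parameter model, d = −½ ln(1 − 2P − Q) − ¼ ln(1 − 2Q).
1 − 2P − Q = 0.7868, giving −½ ln(0.7868) = 0.119891.
1 − 2Q = 0.8856, giving −¼ ln(0.8856) = 0.030372.
d = 0.119891 + 0.030372 = 0.150263.

0.150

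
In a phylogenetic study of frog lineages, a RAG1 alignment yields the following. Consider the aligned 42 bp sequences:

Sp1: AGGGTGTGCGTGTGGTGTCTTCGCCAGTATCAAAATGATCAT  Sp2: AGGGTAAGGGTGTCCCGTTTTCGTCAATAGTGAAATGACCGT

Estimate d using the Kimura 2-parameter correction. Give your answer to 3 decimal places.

Of 42 sites, 9 differences are transitions and 5 are transversions, so P = 9/42 ≈ 0.214286 and Q = 5/42 ≈ 0.119048.
Under the Kimura two-parameter model, d = −½ ln(1 − 2P − Q) − ¼ ln(1 − 2Q).
1 − 2P − Q = 0.45238, giving −½ ln(0.45238) = 0.396616.
1 − 2Q = 0.761904, giving −¼ ln(0.761904) = 0.067984.
d = 0.396616 + 0.067984 = 0.464600.

0.465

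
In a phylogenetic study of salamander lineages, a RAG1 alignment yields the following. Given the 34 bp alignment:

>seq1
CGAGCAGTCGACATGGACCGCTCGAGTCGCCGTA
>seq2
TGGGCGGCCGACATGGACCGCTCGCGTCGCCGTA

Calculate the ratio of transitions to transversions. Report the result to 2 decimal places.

4.00

Transitions are A↔G and C↔T; transversions are all other mismatches.
Transitions: 4. Transversions: 1.
R = 4/1 = 4.00.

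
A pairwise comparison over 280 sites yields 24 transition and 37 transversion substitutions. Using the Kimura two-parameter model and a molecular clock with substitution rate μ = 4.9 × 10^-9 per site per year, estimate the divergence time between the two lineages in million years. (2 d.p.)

P = 24/280 ≈ 0.085714 and Q = 37/280 ≈ 0.132143.
Under the Kimura two-parameter model, d = −½ ln(1 − 2P − Q) − ¼ ln(1 − 2Q).
1 − 2P − Q = 0.696429, giving −½ ln(0.696429) = 0.180895.
1 − 2Q = 0.735714, giving −¼ ln(0.735714) = 0.076728.
d = 0.180895 + 0.076728 = 0.257623.
Under a molecular clock d = 2μt, so t = d/(2μ) = 0.257623 / (2 × 4.9 × 10^-9) = 26.29 million years.

26.29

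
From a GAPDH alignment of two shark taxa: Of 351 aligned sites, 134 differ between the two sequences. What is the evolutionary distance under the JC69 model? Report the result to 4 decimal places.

p = 134/351 ≈ 0.381766.
d = −(3/4) ln(1 − 4p/3) = −0.75 ln(1 − 0.509021) = −0.75 ln(0.490979)
  = −0.75 × (-0.711354) = 0.533516 substitutions/site.

0.5335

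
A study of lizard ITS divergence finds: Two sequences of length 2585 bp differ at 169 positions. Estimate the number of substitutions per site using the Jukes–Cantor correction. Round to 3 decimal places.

p = 169/2585 ≈ 0.065377.
d = −(3/4) ln(1 − 4p/3) = −0.75 ln(1 − 0.087169) = −0.75 ln(0.912831)
  = −0.75 × (-0.091205) = 0.068404 substitutions/site.

0.068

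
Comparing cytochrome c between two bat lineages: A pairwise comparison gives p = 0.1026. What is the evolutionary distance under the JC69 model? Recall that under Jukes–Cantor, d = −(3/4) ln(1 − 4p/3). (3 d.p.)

0.110

d = −(3/4) ln(1 − 4p/3) = −0.75 ln(1 − 0.1368) = −0.75 ln(0.8632)
  = −0.75 × (-0.147109) = 0.110332 substitutions/site.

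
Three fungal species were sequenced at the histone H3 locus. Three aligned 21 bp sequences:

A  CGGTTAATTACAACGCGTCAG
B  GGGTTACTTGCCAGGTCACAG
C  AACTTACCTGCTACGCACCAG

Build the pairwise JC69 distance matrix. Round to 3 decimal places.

A–B: 8/21 sites differ → p ≈ 0.380952, d = −0.75 ln(1 − 0.507936) = 0.531860 ≈ 0.532.
A–C: 9/21 sites differ → p ≈ 0.428571, d = −0.75 ln(1 − 0.571428) = 0.635472 ≈ 0.635.
B–C: 9/21 sites differ → p ≈ 0.428571, d = −0.75 ln(1 − 0.571428) = 0.635472 ≈ 0.635.

d(A,B) = 0.532, d(A,C) = 0.635, d(B,C) = 0.635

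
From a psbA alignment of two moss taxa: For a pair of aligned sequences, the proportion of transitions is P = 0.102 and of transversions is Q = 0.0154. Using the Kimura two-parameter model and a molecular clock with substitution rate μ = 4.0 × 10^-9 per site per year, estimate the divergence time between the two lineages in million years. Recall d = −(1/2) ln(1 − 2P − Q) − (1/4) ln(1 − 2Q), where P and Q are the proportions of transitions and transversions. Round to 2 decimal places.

Under the Kimura two-parameter model, d = −½ ln(1 − 2P − Q) − ¼ ln(1 − 2Q).
1 − 2P − Q = 0.7806, giving −½ ln(0.7806) = 0.123846.
1 − 2Q = 0.9692, giving −¼ ln(0.9692) = 0.007821.
d = 0.123846 + 0.007821 = 0.131667.
Under a molecular clock d = 2μt, so t = d/(2μ) = 0.131667 / (2 × 4.0 × 10^-9) = 16.46 million years.

16.46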